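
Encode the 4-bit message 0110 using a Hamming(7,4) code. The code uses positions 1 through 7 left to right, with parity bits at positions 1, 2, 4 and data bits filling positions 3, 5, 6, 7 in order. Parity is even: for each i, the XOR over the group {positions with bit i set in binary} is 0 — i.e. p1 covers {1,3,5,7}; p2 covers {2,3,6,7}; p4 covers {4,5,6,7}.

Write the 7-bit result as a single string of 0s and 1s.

1100110

Place data at non-parity positions: p1 p2 0 p4 1 1 0
p1 (pos 1,3,5,7): XOR of data positions = 0⊕1⊕0 = 1
p2 (pos 2,3,6,7): XOR of data positions = 0⊕1⊕0 = 1
p4 (pos 4,5,6,7): XOR of data positions = 1⊕1⊕0 = 0
Codeword: 1100110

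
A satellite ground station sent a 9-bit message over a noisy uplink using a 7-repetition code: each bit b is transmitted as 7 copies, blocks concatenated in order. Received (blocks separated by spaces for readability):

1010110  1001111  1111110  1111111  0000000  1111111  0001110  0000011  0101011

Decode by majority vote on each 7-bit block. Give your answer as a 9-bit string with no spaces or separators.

Block 1 (1010110): 4 ones → 1
Block 2 (1001111): 5 ones → 1
Block 3 (1111110): 6 ones → 1
Block 4 (1111111): 7 ones → 1
Block 5 (0000000): 0 ones → 0
Block 6 (1111111): 7 ones → 1
Block 7 (0001110): 3 ones → 0
Block 8 (0000011): 2 ones → 0
Block 9 (0101011): 4 ones → 1

111101001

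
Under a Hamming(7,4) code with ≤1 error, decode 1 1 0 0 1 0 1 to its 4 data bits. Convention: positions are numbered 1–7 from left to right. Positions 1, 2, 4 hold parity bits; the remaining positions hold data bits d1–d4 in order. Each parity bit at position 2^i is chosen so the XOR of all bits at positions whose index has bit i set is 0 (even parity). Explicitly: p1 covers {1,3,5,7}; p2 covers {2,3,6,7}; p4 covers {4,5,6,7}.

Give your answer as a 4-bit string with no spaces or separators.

s1 (pos 1,3,5,7): 1⊕0⊕1⊕1 = 1
s2 (pos 2,3,6,7): 1⊕0⊕0⊕1 = 0
s4 (pos 4,5,6,7): 0⊕1⊕0⊕1 = 0
Syndrome s4…s1 = 001 → error at position 1.
Flip position 1: 1100101 → 0100101
Read data bits from positions 3,5,6,7: 0101

0101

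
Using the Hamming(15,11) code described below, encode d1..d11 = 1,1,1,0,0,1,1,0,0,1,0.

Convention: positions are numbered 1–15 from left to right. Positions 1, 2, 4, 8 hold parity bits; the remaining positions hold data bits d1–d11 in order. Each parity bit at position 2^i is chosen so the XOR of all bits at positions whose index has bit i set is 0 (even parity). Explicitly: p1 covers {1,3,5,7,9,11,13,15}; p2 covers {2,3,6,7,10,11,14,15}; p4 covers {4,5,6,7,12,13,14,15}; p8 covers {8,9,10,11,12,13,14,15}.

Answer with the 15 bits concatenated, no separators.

111111010110010

Place data at non-parity positions: p1 p2 1 p4 1 1 0 p8 0 1 1 0 0 1 0
p1 (pos 1,3,5,7,9,11,13,15): XOR of data positions = 1⊕1⊕0⊕0⊕1⊕0⊕0 = 1
p2 (pos 2,3,6,7,10,11,14,15): XOR of data positions = 1⊕1⊕0⊕1⊕1⊕1⊕0 = 1
p4 (pos 4,5,6,7,12,13,14,15): XOR of data positions = 1⊕1⊕0⊕0⊕0⊕1⊕0 = 1
p8 (pos 8,9,10,11,12,13,14,15): XOR of data positions = 0⊕1⊕1⊕0⊕0⊕1⊕0 = 1
Codeword: 111111010110010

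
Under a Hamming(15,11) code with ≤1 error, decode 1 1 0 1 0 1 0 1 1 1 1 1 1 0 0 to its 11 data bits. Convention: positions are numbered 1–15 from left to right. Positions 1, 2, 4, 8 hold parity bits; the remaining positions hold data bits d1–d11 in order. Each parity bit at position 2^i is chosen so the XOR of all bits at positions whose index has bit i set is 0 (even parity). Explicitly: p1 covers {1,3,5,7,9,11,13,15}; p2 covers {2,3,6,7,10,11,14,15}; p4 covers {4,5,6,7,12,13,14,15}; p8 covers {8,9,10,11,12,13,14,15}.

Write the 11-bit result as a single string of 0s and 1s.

00101111100

s1 (pos 1,3,5,7,9,11,13,15): 1⊕0⊕0⊕0⊕1⊕1⊕1⊕0 = 0
s2 (pos 2,3,6,7,10,11,14,15): 1⊕0⊕1⊕0⊕1⊕1⊕0⊕0 = 0
s4 (pos 4,5,6,7,12,13,14,15): 1⊕0⊕1⊕0⊕1⊕1⊕0⊕0 = 0
s8 (pos 8,9,10,11,12,13,14,15): 1⊕1⊕1⊕1⊕1⊕1⊕0⊕0 = 0
Syndrome s8…s1 = 0000 → no error.
Read data bits from positions 3,5,6,7,9,10,11,12,13,14,15: 00101111100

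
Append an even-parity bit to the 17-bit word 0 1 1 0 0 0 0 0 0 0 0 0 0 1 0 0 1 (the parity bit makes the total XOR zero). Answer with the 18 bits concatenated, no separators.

011000000000010010

XOR of the 17 data bits: 0⊕1⊕1⊕0⊕0⊕0⊕0⊕0⊕0⊕0⊕0⊕0⊕0⊕1⊕0⊕0⊕1 = 0
Parity bit = 0 (so all 18 bits XOR to 0).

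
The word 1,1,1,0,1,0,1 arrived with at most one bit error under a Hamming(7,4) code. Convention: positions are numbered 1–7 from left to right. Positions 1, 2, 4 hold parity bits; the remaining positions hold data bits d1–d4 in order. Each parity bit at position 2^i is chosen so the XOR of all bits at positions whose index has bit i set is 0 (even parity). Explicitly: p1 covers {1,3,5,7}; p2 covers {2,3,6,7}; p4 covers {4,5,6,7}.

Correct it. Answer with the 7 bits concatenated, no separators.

1010101

s1 (pos 1,3,5,7): 1⊕1⊕1⊕1 = 0
s2 (pos 2,3,6,7): 1⊕1⊕0⊕1 = 1
s4 (pos 4,5,6,7): 0⊕1⊕0⊕1 = 0
Syndrome s4…s1 = 010 → error at position 2.
Flip position 2: 1110101 → 1010101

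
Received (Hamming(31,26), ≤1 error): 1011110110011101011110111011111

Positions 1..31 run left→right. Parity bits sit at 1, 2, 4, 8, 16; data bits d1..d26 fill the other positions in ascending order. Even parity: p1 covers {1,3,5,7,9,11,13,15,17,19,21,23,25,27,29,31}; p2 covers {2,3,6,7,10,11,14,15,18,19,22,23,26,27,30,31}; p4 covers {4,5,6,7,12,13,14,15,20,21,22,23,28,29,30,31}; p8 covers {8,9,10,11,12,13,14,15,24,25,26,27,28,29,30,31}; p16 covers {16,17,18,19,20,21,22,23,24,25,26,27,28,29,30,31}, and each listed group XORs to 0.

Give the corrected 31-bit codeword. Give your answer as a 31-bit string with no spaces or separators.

1011110110011101011111111011111

s1 (pos 1,3,5,7,9,11,13,15,17,19,21,23,25,27,29,31): 1⊕1⊕1⊕0⊕1⊕0⊕1⊕0⊕0⊕1⊕1⊕1⊕1⊕1⊕1⊕1 = 0
s2 (pos 2,3,6,7,10,11,14,15,18,19,22,23,26,27,30,31): 0⊕1⊕1⊕0⊕0⊕0⊕1⊕0⊕1⊕1⊕0⊕1⊕0⊕1⊕1⊕1 = 1
s4 (pos 4,5,6,7,12,13,14,15,20,21,22,23,28,29,30,31): 1⊕1⊕1⊕0⊕1⊕1⊕1⊕0⊕1⊕1⊕0⊕1⊕1⊕1⊕1⊕1 = 1
s8 (pos 8,9,10,11,12,13,14,15,24,25,26,27,28,29,30,31): 1⊕1⊕0⊕0⊕1⊕1⊕1⊕0⊕1⊕1⊕0⊕1⊕1⊕1⊕1⊕1 = 0
s16 (pos 16,17,18,19,20,21,22,23,24,25,26,27,28,29,30,31): 1⊕0⊕1⊕1⊕1⊕1⊕0⊕1⊕1⊕1⊕0⊕1⊕1⊕1⊕1⊕1 = 1
Syndrome s16…s1 = 10110 → error at position 22.
Flip position 22: 1011110110011101011110111011111 → 1011110110011101011111111011111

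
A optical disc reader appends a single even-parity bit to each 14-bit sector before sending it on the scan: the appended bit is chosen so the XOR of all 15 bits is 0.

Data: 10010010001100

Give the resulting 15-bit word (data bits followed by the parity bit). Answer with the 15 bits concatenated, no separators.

100100100011001

XOR of the 14 data bits: 1⊕0⊕0⊕1⊕0⊕0⊕1⊕0⊕0⊕0⊕1⊕1⊕0⊕0 = 1
Parity bit = 1 (so all 15 bits XOR to 0).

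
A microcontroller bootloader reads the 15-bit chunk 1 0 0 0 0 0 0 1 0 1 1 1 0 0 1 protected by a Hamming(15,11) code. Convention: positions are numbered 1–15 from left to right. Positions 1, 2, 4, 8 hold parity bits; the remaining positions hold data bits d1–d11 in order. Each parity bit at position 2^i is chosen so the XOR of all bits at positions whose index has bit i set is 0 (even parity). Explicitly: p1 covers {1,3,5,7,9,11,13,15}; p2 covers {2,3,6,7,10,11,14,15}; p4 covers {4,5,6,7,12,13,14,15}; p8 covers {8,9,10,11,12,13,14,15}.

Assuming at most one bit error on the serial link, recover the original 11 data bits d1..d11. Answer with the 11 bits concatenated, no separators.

00000101001

s1 (pos 1,3,5,7,9,11,13,15): 1⊕0⊕0⊕0⊕0⊕1⊕0⊕1 = 1
s2 (pos 2,3,6,7,10,11,14,15): 0⊕0⊕0⊕0⊕1⊕1⊕0⊕1 = 1
s4 (pos 4,5,6,7,12,13,14,15): 0⊕0⊕0⊕0⊕1⊕0⊕0⊕1 = 0
s8 (pos 8,9,10,11,12,13,14,15): 1⊕0⊕1⊕1⊕1⊕0⊕0⊕1 = 1
Syndrome s8…s1 = 1011 → error at position 11.
Flip position 11: 100000010111001 → 100000010101001
Read data bits from positions 3,5,6,7,9,10,11,12,13,14,15: 00000101001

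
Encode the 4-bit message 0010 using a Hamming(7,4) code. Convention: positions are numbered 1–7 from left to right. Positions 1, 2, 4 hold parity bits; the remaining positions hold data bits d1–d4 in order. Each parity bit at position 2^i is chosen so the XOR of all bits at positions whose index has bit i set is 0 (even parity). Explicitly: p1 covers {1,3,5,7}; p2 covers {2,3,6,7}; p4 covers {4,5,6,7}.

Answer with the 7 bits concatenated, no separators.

0101010

Place data at non-parity positions: p1 p2 0 p4 0 1 0
p1 (pos 1,3,5,7): XOR of data positions = 0⊕0⊕0 = 0
p2 (pos 2,3,6,7): XOR of data positions = 0⊕1⊕0 = 1
p4 (pos 4,5,6,7): XOR of data positions = 0⊕1⊕0 = 1
Codeword: 0101010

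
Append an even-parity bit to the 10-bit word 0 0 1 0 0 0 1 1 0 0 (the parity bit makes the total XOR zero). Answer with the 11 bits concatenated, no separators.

00100011001

XOR of the 10 data bits: 0⊕0⊕1⊕0⊕0⊕0⊕1⊕1⊕0⊕0 = 1
Parity bit = 1 (so all 11 bits XOR to 0).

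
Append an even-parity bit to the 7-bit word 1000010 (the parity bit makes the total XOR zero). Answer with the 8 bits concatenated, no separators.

XOR of the 7 data bits: 1⊕0⊕0⊕0⊕0⊕1⊕0 = 0
Parity bit = 0 (so all 8 bits XOR to 0).

10000100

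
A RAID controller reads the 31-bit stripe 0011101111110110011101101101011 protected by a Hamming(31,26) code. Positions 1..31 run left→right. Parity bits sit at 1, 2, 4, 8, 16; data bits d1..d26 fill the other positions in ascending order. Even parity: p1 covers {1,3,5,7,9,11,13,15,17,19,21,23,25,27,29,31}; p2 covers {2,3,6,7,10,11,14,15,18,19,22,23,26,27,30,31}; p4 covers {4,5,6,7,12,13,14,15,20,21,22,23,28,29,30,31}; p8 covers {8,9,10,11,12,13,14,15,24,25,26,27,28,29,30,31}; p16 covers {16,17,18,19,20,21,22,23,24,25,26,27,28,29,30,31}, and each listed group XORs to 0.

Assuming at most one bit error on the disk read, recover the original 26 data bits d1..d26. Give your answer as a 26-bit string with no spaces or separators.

s1 (pos 1,3,5,7,9,11,13,15,17,19,21,23,25,27,29,31): 0⊕1⊕1⊕1⊕1⊕1⊕0⊕1⊕0⊕1⊕0⊕1⊕1⊕0⊕0⊕1 = 0
s2 (pos 2,3,6,7,10,11,14,15,18,19,22,23,26,27,30,31): 0⊕1⊕0⊕1⊕1⊕1⊕1⊕1⊕1⊕1⊕1⊕1⊕1⊕0⊕1⊕1 = 1
s4 (pos 4,5,6,7,12,13,14,15,20,21,22,23,28,29,30,31): 1⊕1⊕0⊕1⊕1⊕0⊕1⊕1⊕1⊕0⊕1⊕1⊕1⊕0⊕1⊕1 = 0
s8 (pos 8,9,10,11,12,13,14,15,24,25,26,27,28,29,30,31): 1⊕1⊕1⊕1⊕1⊕0⊕1⊕1⊕0⊕1⊕1⊕0⊕1⊕0⊕1⊕1 = 0
s16 (pos 16,17,18,19,20,21,22,23,24,25,26,27,28,29,30,31): 0⊕0⊕1⊕1⊕1⊕0⊕1⊕1⊕0⊕1⊕1⊕0⊕1⊕0⊕1⊕1 = 0
Syndrome s16…s1 = 00010 → error at position 2.
Flip position 2: 0011101111110110011101101101011 → 0111101111110110011101101101011
Read data bits from positions 3,5,6,7,9,10,11,12,13,14,15,17,18,19,20,21,22,23,24,25,26,27,28,29,30,31: 11011111011011101101101011

11011111011011101101101011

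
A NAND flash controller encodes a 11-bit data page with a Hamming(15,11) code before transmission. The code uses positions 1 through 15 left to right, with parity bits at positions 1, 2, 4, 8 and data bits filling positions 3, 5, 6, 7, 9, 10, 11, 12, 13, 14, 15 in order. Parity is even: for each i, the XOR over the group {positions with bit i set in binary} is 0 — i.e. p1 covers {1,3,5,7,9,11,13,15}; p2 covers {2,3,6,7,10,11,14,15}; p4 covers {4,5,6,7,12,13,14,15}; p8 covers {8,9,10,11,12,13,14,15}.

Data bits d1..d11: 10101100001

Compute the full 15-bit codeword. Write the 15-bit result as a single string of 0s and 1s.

101001011100001

Place data at non-parity positions: p1 p2 1 p4 0 1 0 p8 1 1 0 0 0 0 1
p1 (pos 1,3,5,7,9,11,13,15): XOR of data positions = 1⊕0⊕0⊕1⊕0⊕0⊕1 = 1
p2 (pos 2,3,6,7,10,11,14,15): XOR of data positions = 1⊕1⊕0⊕1⊕0⊕0⊕1 = 0
p4 (pos 4,5,6,7,12,13,14,15): XOR of data positions = 0⊕1⊕0⊕0⊕0⊕0⊕1 = 0
p8 (pos 8,9,10,11,12,13,14,15): XOR of data positions = 1⊕1⊕0⊕0⊕0⊕0⊕1 = 1
Codeword: 101001011100001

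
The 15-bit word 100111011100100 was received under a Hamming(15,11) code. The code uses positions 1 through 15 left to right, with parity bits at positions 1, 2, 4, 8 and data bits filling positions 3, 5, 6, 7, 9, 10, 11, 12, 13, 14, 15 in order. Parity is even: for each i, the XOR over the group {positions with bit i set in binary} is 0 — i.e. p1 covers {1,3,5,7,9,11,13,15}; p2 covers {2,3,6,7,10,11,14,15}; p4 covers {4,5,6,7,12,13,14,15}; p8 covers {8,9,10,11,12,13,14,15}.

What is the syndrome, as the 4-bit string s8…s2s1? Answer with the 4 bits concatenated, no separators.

s1 (pos 1,3,5,7,9,11,13,15): 1⊕0⊕1⊕0⊕1⊕0⊕1⊕0 = 0
s2 (pos 2,3,6,7,10,11,14,15): 0⊕0⊕1⊕0⊕1⊕0⊕0⊕0 = 0
s4 (pos 4,5,6,7,12,13,14,15): 1⊕1⊕1⊕0⊕0⊕1⊕0⊕0 = 0
s8 (pos 8,9,10,11,12,13,14,15): 1⊕1⊕1⊕0⊕0⊕1⊕0⊕0 = 0
Syndrome s8…s1 = 0000 → no error.

0000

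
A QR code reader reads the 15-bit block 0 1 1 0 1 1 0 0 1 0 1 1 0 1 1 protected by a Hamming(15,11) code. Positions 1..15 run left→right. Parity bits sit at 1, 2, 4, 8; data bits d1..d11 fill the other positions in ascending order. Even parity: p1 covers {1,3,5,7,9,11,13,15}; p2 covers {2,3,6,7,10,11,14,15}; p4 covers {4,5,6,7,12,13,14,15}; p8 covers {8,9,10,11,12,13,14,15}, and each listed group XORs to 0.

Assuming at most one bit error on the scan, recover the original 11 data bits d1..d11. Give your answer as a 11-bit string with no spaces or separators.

11101011111

s1 (pos 1,3,5,7,9,11,13,15): 0⊕1⊕1⊕0⊕1⊕1⊕0⊕1 = 1
s2 (pos 2,3,6,7,10,11,14,15): 1⊕1⊕1⊕0⊕0⊕1⊕1⊕1 = 0
s4 (pos 4,5,6,7,12,13,14,15): 0⊕1⊕1⊕0⊕1⊕0⊕1⊕1 = 1
s8 (pos 8,9,10,11,12,13,14,15): 0⊕1⊕0⊕1⊕1⊕0⊕1⊕1 = 1
Syndrome s8…s1 = 1101 → error at position 13.
Flip position 13: 011011001011011 → 011011001011111
Read data bits from positions 3,5,6,7,9,10,11,12,13,14,15: 11101011111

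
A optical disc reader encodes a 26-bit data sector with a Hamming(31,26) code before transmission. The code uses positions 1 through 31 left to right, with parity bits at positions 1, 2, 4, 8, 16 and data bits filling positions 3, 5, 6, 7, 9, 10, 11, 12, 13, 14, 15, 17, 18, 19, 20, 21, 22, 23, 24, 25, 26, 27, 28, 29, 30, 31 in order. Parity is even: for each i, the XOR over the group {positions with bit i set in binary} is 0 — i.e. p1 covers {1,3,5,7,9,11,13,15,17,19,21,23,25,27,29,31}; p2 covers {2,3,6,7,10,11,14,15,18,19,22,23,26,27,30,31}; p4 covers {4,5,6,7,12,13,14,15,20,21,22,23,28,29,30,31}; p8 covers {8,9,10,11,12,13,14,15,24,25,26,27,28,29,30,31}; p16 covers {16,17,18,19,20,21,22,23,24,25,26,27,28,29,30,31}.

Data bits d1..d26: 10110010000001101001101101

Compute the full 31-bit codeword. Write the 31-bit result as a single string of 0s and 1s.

1011011000100000001101001101101

Place data at non-parity positions: p1 p2 1 p4 0 1 1 p8 0 0 1 0 0 0 0 p16 0 0 1 1 0 1 0 0 1 1 0 1 1 0 1
p1 (pos 1,3,5,7,9,11,13,15,17,19,21,23,25,27,29,31): XOR of data positions = 1⊕0⊕1⊕0⊕1⊕0⊕0⊕0⊕1⊕0⊕0⊕1⊕0⊕1⊕1 = 1
p2 (pos 2,3,6,7,10,11,14,15,18,19,22,23,26,27,30,31): XOR of data positions = 1⊕1⊕1⊕0⊕1⊕0⊕0⊕0⊕1⊕1⊕0⊕1⊕0⊕0⊕1 = 0
p4 (pos 4,5,6,7,12,13,14,15,20,21,22,23,28,29,30,31): XOR of data positions = 0⊕1⊕1⊕0⊕0⊕0⊕0⊕1⊕0⊕1⊕0⊕1⊕1⊕0⊕1 = 1
p8 (pos 8,9,10,11,12,13,14,15,24,25,26,27,28,29,30,31): XOR of data positions = 0⊕0⊕1⊕0⊕0⊕0⊕0⊕0⊕1⊕1⊕0⊕1⊕1⊕0⊕1 = 0
p16 (pos 16,17,18,19,20,21,22,23,24,25,26,27,28,29,30,31): XOR of data positions = 0⊕0⊕1⊕1⊕0⊕1⊕0⊕0⊕1⊕1⊕0⊕1⊕1⊕0⊕1 = 0
Codeword: 1011011000100000001101001101101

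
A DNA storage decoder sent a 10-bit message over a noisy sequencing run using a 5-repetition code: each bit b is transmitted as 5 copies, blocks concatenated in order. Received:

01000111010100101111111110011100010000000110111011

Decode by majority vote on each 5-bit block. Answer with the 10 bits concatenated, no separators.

0101110011

Block 1 (01000): 1 one → 0
Block 2 (11101): 4 ones → 1
Block 3 (01001): 2 ones → 0
Block 4 (01111): 4 ones → 1
Block 5 (11111): 5 ones → 1
Block 6 (00111): 3 ones → 1
Block 7 (00010): 1 one → 0
Block 8 (00000): 0 ones → 0
Block 9 (01101): 3 ones → 1
Block 10 (11011): 4 ones → 1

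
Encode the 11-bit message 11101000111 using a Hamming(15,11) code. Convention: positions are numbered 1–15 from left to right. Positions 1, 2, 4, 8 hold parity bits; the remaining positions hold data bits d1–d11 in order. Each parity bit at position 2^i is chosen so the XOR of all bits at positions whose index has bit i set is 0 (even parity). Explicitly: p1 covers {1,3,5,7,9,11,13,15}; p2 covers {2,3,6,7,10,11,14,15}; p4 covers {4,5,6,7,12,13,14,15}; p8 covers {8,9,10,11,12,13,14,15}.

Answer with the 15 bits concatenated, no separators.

Place data at non-parity positions: p1 p2 1 p4 1 1 0 p8 1 0 0 0 1 1 1
p1 (pos 1,3,5,7,9,11,13,15): XOR of data positions = 1⊕1⊕0⊕1⊕0⊕1⊕1 = 1
p2 (pos 2,3,6,7,10,11,14,15): XOR of data positions = 1⊕1⊕0⊕0⊕0⊕1⊕1 = 0
p4 (pos 4,5,6,7,12,13,14,15): XOR of data positions = 1⊕1⊕0⊕0⊕1⊕1⊕1 = 1
p8 (pos 8,9,10,11,12,13,14,15): XOR of data positions = 1⊕0⊕0⊕0⊕1⊕1⊕1 = 0
Codeword: 101111001000111

101111001000111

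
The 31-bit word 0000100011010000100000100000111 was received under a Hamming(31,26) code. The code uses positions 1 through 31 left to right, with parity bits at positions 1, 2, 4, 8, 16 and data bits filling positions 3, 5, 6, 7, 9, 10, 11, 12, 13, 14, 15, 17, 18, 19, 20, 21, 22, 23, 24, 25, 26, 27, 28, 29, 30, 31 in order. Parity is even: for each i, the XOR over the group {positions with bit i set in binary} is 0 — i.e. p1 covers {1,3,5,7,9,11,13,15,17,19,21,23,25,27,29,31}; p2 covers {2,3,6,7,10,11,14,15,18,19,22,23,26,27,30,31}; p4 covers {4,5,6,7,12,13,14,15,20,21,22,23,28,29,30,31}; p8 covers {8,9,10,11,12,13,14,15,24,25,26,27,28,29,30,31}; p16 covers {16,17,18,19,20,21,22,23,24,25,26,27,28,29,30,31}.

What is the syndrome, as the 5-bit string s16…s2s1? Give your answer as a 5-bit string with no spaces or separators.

10000

s1 (pos 1,3,5,7,9,11,13,15,17,19,21,23,25,27,29,31): 0⊕0⊕1⊕0⊕1⊕0⊕0⊕0⊕1⊕0⊕0⊕1⊕0⊕0⊕1⊕1 = 0
s2 (pos 2,3,6,7,10,11,14,15,18,19,22,23,26,27,30,31): 0⊕0⊕0⊕0⊕1⊕0⊕0⊕0⊕0⊕0⊕0⊕1⊕0⊕0⊕1⊕1 = 0
s4 (pos 4,5,6,7,12,13,14,15,20,21,22,23,28,29,30,31): 0⊕1⊕0⊕0⊕1⊕0⊕0⊕0⊕0⊕0⊕0⊕1⊕0⊕1⊕1⊕1 = 0
s8 (pos 8,9,10,11,12,13,14,15,24,25,26,27,28,29,30,31): 0⊕1⊕1⊕0⊕1⊕0⊕0⊕0⊕0⊕0⊕0⊕0⊕0⊕1⊕1⊕1 = 0
s16 (pos 16,17,18,19,20,21,22,23,24,25,26,27,28,29,30,31): 0⊕1⊕0⊕0⊕0⊕0⊕0⊕1⊕0⊕0⊕0⊕0⊕0⊕1⊕1⊕1 = 1
Syndrome s16…s1 = 10000 → error at position 16.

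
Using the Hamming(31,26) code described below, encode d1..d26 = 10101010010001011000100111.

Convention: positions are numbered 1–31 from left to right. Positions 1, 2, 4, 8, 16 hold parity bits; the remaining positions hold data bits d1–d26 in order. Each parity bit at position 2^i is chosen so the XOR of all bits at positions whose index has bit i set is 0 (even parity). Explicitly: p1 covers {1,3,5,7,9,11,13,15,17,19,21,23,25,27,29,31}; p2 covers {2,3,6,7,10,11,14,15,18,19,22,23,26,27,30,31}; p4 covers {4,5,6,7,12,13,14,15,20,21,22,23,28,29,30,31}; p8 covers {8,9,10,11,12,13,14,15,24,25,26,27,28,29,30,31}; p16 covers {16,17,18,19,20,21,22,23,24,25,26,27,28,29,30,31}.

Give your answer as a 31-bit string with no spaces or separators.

1111010110100101001011000100111

Place data at non-parity positions: p1 p2 1 p4 0 1 0 p8 1 0 1 0 0 1 0 p16 0 0 1 0 1 1 0 0 0 1 0 0 1 1 1
p1 (pos 1,3,5,7,9,11,13,15,17,19,21,23,25,27,29,31): XOR of data positions = 1⊕0⊕0⊕1⊕1⊕0⊕0⊕0⊕1⊕1⊕0⊕0⊕0⊕1⊕1 = 1
p2 (pos 2,3,6,7,10,11,14,15,18,19,22,23,26,27,30,31): XOR of data positions = 1⊕1⊕0⊕0⊕1⊕1⊕0⊕0⊕1⊕1⊕0⊕1⊕0⊕1⊕1 = 1
p4 (pos 4,5,6,7,12,13,14,15,20,21,22,23,28,29,30,31): XOR of data positions = 0⊕1⊕0⊕0⊕0⊕1⊕0⊕0⊕1⊕1⊕0⊕0⊕1⊕1⊕1 = 1
p8 (pos 8,9,10,11,12,13,14,15,24,25,26,27,28,29,30,31): XOR of data positions = 1⊕0⊕1⊕0⊕0⊕1⊕0⊕0⊕0⊕1⊕0⊕0⊕1⊕1⊕1 = 1
p16 (pos 16,17,18,19,20,21,22,23,24,25,26,27,28,29,30,31): XOR of data positions = 0⊕0⊕1⊕0⊕1⊕1⊕0⊕0⊕0⊕1⊕0⊕0⊕1⊕1⊕1 = 1
Codeword: 1111010110100101001011000100111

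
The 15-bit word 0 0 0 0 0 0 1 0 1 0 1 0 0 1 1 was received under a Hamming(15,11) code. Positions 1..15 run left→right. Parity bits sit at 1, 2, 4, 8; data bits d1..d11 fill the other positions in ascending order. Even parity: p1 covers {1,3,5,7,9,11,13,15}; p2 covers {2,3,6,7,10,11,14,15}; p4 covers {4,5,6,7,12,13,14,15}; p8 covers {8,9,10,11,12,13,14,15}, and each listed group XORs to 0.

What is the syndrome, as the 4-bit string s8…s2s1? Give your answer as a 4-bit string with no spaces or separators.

s1 (pos 1,3,5,7,9,11,13,15): 0⊕0⊕0⊕1⊕1⊕1⊕0⊕1 = 0
s2 (pos 2,3,6,7,10,11,14,15): 0⊕0⊕0⊕1⊕0⊕1⊕1⊕1 = 0
s4 (pos 4,5,6,7,12,13,14,15): 0⊕0⊕0⊕1⊕0⊕0⊕1⊕1 = 1
s8 (pos 8,9,10,11,12,13,14,15): 0⊕1⊕0⊕1⊕0⊕0⊕1⊕1 = 0
Syndrome s8…s1 = 0100 → error at position 4.

0100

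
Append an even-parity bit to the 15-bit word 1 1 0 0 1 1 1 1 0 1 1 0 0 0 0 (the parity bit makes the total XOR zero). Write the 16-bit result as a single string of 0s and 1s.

XOR of the 15 data bits: 1⊕1⊕0⊕0⊕1⊕1⊕1⊕1⊕0⊕1⊕1⊕0⊕0⊕0⊕0 = 0
Parity bit = 0 (so all 16 bits XOR to 0).

1100111101100000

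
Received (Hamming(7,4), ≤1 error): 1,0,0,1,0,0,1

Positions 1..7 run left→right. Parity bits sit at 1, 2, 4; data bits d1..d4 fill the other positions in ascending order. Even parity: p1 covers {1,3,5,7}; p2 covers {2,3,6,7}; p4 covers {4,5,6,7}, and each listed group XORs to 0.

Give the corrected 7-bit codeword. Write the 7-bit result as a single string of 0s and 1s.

1101001

s1 (pos 1,3,5,7): 1⊕0⊕0⊕1 = 0
s2 (pos 2,3,6,7): 0⊕0⊕0⊕1 = 1
s4 (pos 4,5,6,7): 1⊕0⊕0⊕1 = 0
Syndrome s4…s1 = 010 → error at position 2.
Flip position 2: 1001001 → 1101001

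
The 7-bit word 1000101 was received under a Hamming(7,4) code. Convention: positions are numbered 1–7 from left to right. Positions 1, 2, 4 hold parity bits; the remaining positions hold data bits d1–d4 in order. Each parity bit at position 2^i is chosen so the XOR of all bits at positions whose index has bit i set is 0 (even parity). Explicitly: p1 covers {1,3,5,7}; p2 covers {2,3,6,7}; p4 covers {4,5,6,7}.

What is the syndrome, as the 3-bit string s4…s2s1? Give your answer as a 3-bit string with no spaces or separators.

s1 (pos 1,3,5,7): 1⊕0⊕1⊕1 = 1
s2 (pos 2,3,6,7): 0⊕0⊕0⊕1 = 1
s4 (pos 4,5,6,7): 0⊕1⊕0⊕1 = 0
Syndrome s4…s1 = 011 → error at position 3.

011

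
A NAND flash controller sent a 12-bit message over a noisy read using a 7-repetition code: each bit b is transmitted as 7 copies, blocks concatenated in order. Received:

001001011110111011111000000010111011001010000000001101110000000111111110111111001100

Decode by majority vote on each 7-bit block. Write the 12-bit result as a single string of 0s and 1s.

Block 1 (0010010): 2 ones → 0
Block 2 (1111011): 6 ones → 1
Block 3 (1011111): 6 ones → 1
Block 4 (0000000): 0 ones → 0
Block 5 (1011101): 5 ones → 1
Block 6 (1001010): 3 ones → 0
Block 7 (0000000): 0 ones → 0
Block 8 (0110111): 5 ones → 1
Block 9 (0000000): 0 ones → 0
Block 10 (1111111): 7 ones → 1
Block 11 (1011111): 6 ones → 1
Block 12 (1001100): 3 ones → 0

011010010110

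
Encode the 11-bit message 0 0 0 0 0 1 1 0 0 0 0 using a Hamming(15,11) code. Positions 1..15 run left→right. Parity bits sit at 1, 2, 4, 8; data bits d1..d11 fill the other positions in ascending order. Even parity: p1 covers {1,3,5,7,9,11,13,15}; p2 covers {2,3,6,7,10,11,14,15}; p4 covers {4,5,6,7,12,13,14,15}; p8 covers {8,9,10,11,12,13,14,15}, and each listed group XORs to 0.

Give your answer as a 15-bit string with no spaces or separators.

Place data at non-parity positions: p1 p2 0 p4 0 0 0 p8 0 1 1 0 0 0 0
p1 (pos 1,3,5,7,9,11,13,15): XOR of data positions = 0⊕0⊕0⊕0⊕1⊕0⊕0 = 1
p2 (pos 2,3,6,7,10,11,14,15): XOR of data positions = 0⊕0⊕0⊕1⊕1⊕0⊕0 = 0
p4 (pos 4,5,6,7,12,13,14,15): XOR of data positions = 0⊕0⊕0⊕0⊕0⊕0⊕0 = 0
p8 (pos 8,9,10,11,12,13,14,15): XOR of data positions = 0⊕1⊕1⊕0⊕0⊕0⊕0 = 0
Codeword: 100000000110000

100000000110000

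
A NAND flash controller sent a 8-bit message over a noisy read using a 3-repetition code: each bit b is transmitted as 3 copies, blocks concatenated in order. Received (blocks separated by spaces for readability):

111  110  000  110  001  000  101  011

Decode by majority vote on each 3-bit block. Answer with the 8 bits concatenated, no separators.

11010011

Block 1 (111): 3 ones → 1
Block 2 (110): 2 ones → 1
Block 3 (000): 0 ones → 0
Block 4 (110): 2 ones → 1
Block 5 (001): 1 one → 0
Block 6 (000): 0 ones → 0
Block 7 (101): 2 ones → 1
Block 8 (011): 2 ones → 1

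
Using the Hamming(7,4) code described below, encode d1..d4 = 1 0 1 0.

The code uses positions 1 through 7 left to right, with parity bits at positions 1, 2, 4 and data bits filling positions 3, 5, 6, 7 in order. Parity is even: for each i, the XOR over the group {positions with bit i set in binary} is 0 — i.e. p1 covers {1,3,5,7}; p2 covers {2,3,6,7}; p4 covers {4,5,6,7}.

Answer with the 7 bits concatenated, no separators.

1011010

Place data at non-parity positions: p1 p2 1 p4 0 1 0
p1 (pos 1,3,5,7): XOR of data positions = 1⊕0⊕0 = 1
p2 (pos 2,3,6,7): XOR of data positions = 1⊕1⊕0 = 0
p4 (pos 4,5,6,7): XOR of data positions = 0⊕1⊕0 = 1
Codeword: 1011010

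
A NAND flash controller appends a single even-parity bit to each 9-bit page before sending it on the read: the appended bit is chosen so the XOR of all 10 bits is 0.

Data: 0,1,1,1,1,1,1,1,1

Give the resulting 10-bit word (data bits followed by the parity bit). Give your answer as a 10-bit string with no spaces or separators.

XOR of the 9 data bits: 0⊕1⊕1⊕1⊕1⊕1⊕1⊕1⊕1 = 0
Parity bit = 0 (so all 10 bits XOR to 0).

0111111110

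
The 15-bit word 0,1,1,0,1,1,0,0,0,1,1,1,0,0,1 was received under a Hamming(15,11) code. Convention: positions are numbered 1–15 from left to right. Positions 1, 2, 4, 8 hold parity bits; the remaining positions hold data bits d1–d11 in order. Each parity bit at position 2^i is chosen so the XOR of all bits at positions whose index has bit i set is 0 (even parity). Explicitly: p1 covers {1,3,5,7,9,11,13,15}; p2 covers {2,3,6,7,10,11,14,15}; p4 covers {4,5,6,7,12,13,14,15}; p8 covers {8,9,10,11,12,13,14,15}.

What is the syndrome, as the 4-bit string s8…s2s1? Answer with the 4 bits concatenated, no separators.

s1 (pos 1,3,5,7,9,11,13,15): 0⊕1⊕1⊕0⊕0⊕1⊕0⊕1 = 0
s2 (pos 2,3,6,7,10,11,14,15): 1⊕1⊕1⊕0⊕1⊕1⊕0⊕1 = 0
s4 (pos 4,5,6,7,12,13,14,15): 0⊕1⊕1⊕0⊕1⊕0⊕0⊕1 = 0
s8 (pos 8,9,10,11,12,13,14,15): 0⊕0⊕1⊕1⊕1⊕0⊕0⊕1 = 0
Syndrome s8…s1 = 0000 → no error.

0000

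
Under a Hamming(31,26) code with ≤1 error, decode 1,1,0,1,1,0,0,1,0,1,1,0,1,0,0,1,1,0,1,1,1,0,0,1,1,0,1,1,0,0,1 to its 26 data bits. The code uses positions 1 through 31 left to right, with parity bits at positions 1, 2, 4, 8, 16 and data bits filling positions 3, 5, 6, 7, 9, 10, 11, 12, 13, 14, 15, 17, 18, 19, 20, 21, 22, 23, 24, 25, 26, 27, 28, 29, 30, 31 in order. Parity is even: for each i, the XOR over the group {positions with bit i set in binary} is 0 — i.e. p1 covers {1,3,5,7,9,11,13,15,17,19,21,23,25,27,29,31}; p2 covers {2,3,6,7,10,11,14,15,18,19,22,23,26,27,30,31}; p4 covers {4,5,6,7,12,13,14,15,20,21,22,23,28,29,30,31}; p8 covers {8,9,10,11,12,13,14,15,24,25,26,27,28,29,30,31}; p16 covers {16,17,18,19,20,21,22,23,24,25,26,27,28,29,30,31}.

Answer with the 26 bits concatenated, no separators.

01000111100101110011011001

s1 (pos 1,3,5,7,9,11,13,15,17,19,21,23,25,27,29,31): 1⊕0⊕1⊕0⊕0⊕1⊕1⊕0⊕1⊕1⊕1⊕0⊕1⊕1⊕0⊕1 = 0
s2 (pos 2,3,6,7,10,11,14,15,18,19,22,23,26,27,30,31): 1⊕0⊕0⊕0⊕1⊕1⊕0⊕0⊕0⊕1⊕0⊕0⊕0⊕1⊕0⊕1 = 0
s4 (pos 4,5,6,7,12,13,14,15,20,21,22,23,28,29,30,31): 1⊕1⊕0⊕0⊕0⊕1⊕0⊕0⊕1⊕1⊕0⊕0⊕1⊕0⊕0⊕1 = 1
s8 (pos 8,9,10,11,12,13,14,15,24,25,26,27,28,29,30,31): 1⊕0⊕1⊕1⊕0⊕1⊕0⊕0⊕1⊕1⊕0⊕1⊕1⊕0⊕0⊕1 = 1
s16 (pos 16,17,18,19,20,21,22,23,24,25,26,27,28,29,30,31): 1⊕1⊕0⊕1⊕1⊕1⊕0⊕0⊕1⊕1⊕0⊕1⊕1⊕0⊕0⊕1 = 0
Syndrome s16…s1 = 01100 → error at position 12.
Flip position 12: 1101100101101001101110011011001 → 1101100101111001101110011011001
Read data bits from positions 3,5,6,7,9,10,11,12,13,14,15,17,18,19,20,21,22,23,24,25,26,27,28,29,30,31: 01000111100101110011011001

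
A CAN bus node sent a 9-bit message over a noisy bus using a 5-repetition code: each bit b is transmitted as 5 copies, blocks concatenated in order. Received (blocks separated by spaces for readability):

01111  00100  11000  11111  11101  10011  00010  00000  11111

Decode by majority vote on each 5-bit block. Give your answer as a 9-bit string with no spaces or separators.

100111001

Block 1 (01111): 4 ones → 1
Block 2 (00100): 1 one → 0
Block 3 (11000): 2 ones → 0
Block 4 (11111): 5 ones → 1
Block 5 (11101): 4 ones → 1
Block 6 (10011): 3 ones → 1
Block 7 (00010): 1 one → 0
Block 8 (00000): 0 ones → 0
Block 9 (11111): 5 ones → 1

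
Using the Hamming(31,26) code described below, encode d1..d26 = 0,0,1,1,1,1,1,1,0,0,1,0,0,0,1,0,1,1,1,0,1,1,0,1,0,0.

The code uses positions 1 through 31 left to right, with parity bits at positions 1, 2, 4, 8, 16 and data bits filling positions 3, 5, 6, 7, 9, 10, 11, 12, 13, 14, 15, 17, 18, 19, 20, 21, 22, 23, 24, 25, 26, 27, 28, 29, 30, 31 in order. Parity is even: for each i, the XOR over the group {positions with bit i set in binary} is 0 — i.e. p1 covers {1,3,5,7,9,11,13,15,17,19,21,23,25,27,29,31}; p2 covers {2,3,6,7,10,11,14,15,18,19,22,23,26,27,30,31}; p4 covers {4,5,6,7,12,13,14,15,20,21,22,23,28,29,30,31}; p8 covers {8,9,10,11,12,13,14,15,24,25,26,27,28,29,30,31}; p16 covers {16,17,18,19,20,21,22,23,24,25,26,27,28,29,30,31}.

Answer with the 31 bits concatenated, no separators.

1100011111110011000101110110100

Place data at non-parity positions: p1 p2 0 p4 0 1 1 p8 1 1 1 1 0 0 1 p16 0 0 0 1 0 1 1 1 0 1 1 0 1 0 0
p1 (pos 1,3,5,7,9,11,13,15,17,19,21,23,25,27,29,31): XOR of data positions = 0⊕0⊕1⊕1⊕1⊕0⊕1⊕0⊕0⊕0⊕1⊕0⊕1⊕1⊕0 = 1
p2 (pos 2,3,6,7,10,11,14,15,18,19,22,23,26,27,30,31): XOR of data positions = 0⊕1⊕1⊕1⊕1⊕0⊕1⊕0⊕0⊕1⊕1⊕1⊕1⊕0⊕0 = 1
p4 (pos 4,5,6,7,12,13,14,15,20,21,22,23,28,29,30,31): XOR of data positions = 0⊕1⊕1⊕1⊕0⊕0⊕1⊕1⊕0⊕1⊕1⊕0⊕1⊕0⊕0 = 0
p8 (pos 8,9,10,11,12,13,14,15,24,25,26,27,28,29,30,31): XOR of data positions = 1⊕1⊕1⊕1⊕0⊕0⊕1⊕1⊕0⊕1⊕1⊕0⊕1⊕0⊕0 = 1
p16 (pos 16,17,18,19,20,21,22,23,24,25,26,27,28,29,30,31): XOR of data positions = 0⊕0⊕0⊕1⊕0⊕1⊕1⊕1⊕0⊕1⊕1⊕0⊕1⊕0⊕0 = 1
Codeword: 1100011111110011000101110110100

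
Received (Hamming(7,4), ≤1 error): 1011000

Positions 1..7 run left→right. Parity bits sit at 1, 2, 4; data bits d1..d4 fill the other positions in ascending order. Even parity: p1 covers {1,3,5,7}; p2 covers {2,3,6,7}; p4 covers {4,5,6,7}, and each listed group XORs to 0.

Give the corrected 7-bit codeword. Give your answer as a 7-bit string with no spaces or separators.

1011010

s1 (pos 1,3,5,7): 1⊕1⊕0⊕0 = 0
s2 (pos 2,3,6,7): 0⊕1⊕0⊕0 = 1
s4 (pos 4,5,6,7): 1⊕0⊕0⊕0 = 1
Syndrome s4…s1 = 110 → error at position 6.
Flip position 6: 1011000 → 1011010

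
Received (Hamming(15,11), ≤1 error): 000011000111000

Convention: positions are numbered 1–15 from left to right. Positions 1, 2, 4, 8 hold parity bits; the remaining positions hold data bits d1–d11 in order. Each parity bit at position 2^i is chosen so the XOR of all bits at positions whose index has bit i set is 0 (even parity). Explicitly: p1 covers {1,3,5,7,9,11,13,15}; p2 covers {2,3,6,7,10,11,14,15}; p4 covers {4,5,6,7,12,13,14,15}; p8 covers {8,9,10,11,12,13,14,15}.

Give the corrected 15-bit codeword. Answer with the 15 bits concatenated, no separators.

s1 (pos 1,3,5,7,9,11,13,15): 0⊕0⊕1⊕0⊕0⊕1⊕0⊕0 = 0
s2 (pos 2,3,6,7,10,11,14,15): 0⊕0⊕1⊕0⊕1⊕1⊕0⊕0 = 1
s4 (pos 4,5,6,7,12,13,14,15): 0⊕1⊕1⊕0⊕1⊕0⊕0⊕0 = 1
s8 (pos 8,9,10,11,12,13,14,15): 0⊕0⊕1⊕1⊕1⊕0⊕0⊕0 = 1
Syndrome s8…s1 = 1110 → error at position 14.
Flip position 14: 000011000111000 → 000011000111010

000011000111010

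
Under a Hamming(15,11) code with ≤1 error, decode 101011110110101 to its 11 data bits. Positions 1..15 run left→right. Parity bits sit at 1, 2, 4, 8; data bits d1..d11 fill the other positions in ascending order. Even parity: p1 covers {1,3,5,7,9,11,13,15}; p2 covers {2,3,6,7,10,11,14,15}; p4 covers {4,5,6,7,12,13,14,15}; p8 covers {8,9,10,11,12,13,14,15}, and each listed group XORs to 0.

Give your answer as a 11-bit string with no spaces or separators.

s1 (pos 1,3,5,7,9,11,13,15): 1⊕1⊕1⊕1⊕0⊕1⊕1⊕1 = 1
s2 (pos 2,3,6,7,10,11,14,15): 0⊕1⊕1⊕1⊕1⊕1⊕0⊕1 = 0
s4 (pos 4,5,6,7,12,13,14,15): 0⊕1⊕1⊕1⊕0⊕1⊕0⊕1 = 1
s8 (pos 8,9,10,11,12,13,14,15): 1⊕0⊕1⊕1⊕0⊕1⊕0⊕1 = 1
Syndrome s8…s1 = 1101 → error at position 13.
Flip position 13: 101011110110101 → 101011110110001
Read data bits from positions 3,5,6,7,9,10,11,12,13,14,15: 11110110001

11110110001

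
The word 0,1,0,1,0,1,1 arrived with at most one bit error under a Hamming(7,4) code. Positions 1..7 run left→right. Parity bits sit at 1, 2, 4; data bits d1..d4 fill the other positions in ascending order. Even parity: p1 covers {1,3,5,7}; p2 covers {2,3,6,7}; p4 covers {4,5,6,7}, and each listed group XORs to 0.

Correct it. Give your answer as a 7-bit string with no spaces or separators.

0101010

s1 (pos 1,3,5,7): 0⊕0⊕0⊕1 = 1
s2 (pos 2,3,6,7): 1⊕0⊕1⊕1 = 1
s4 (pos 4,5,6,7): 1⊕0⊕1⊕1 = 1
Syndrome s4…s1 = 111 → error at position 7.
Flip position 7: 0101011 → 0101010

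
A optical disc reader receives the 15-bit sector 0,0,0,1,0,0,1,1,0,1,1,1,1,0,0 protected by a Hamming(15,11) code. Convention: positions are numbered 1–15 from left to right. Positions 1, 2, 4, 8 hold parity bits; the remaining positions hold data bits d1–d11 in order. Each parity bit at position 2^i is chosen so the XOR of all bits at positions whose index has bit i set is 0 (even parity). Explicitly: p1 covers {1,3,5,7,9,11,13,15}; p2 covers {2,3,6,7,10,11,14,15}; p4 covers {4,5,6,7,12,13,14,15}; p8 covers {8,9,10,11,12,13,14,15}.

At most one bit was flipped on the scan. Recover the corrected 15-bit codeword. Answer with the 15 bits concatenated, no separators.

000100110101100

s1 (pos 1,3,5,7,9,11,13,15): 0⊕0⊕0⊕1⊕0⊕1⊕1⊕0 = 1
s2 (pos 2,3,6,7,10,11,14,15): 0⊕0⊕0⊕1⊕1⊕1⊕0⊕0 = 1
s4 (pos 4,5,6,7,12,13,14,15): 1⊕0⊕0⊕1⊕1⊕1⊕0⊕0 = 0
s8 (pos 8,9,10,11,12,13,14,15): 1⊕0⊕1⊕1⊕1⊕1⊕0⊕0 = 1
Syndrome s8…s1 = 1011 → error at position 11.
Flip position 11: 000100110111100 → 000100110101100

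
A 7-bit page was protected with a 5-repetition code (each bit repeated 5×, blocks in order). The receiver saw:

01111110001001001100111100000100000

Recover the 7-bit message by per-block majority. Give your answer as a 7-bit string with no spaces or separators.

Block 1 (01111): 4 ones → 1
Block 2 (11000): 2 ones → 0
Block 3 (10010): 2 ones → 0
Block 4 (01100): 2 ones → 0
Block 5 (11110): 4 ones → 1
Block 6 (00001): 1 one → 0
Block 7 (00000): 0 ones → 0

1000100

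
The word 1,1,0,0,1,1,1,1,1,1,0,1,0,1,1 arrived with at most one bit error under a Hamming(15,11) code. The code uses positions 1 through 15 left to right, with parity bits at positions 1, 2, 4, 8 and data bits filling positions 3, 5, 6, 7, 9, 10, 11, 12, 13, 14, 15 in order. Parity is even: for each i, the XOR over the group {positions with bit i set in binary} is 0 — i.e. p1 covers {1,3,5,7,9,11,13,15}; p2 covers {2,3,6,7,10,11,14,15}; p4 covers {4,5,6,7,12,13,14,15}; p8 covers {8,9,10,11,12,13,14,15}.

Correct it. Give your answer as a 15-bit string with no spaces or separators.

s1 (pos 1,3,5,7,9,11,13,15): 1⊕0⊕1⊕1⊕1⊕0⊕0⊕1 = 1
s2 (pos 2,3,6,7,10,11,14,15): 1⊕0⊕1⊕1⊕1⊕0⊕1⊕1 = 0
s4 (pos 4,5,6,7,12,13,14,15): 0⊕1⊕1⊕1⊕1⊕0⊕1⊕1 = 0
s8 (pos 8,9,10,11,12,13,14,15): 1⊕1⊕1⊕0⊕1⊕0⊕1⊕1 = 0
Syndrome s8…s1 = 0001 → error at position 1.
Flip position 1: 110011111101011 → 010011111101011

010011111101011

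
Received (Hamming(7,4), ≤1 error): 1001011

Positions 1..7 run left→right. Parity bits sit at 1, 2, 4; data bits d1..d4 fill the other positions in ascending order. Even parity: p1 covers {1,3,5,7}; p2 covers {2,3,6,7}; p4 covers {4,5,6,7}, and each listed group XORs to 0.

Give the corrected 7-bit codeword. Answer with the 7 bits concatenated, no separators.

s1 (pos 1,3,5,7): 1⊕0⊕0⊕1 = 0
s2 (pos 2,3,6,7): 0⊕0⊕1⊕1 = 0
s4 (pos 4,5,6,7): 1⊕0⊕1⊕1 = 1
Syndrome s4…s1 = 100 → error at position 4.
Flip position 4: 1001011 → 1000011

1000011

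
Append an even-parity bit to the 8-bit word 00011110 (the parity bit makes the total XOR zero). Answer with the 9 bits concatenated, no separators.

XOR of the 8 data bits: 0⊕0⊕0⊕1⊕1⊕1⊕1⊕0 = 0
Parity bit = 0 (so all 9 bits XOR to 0).

000111100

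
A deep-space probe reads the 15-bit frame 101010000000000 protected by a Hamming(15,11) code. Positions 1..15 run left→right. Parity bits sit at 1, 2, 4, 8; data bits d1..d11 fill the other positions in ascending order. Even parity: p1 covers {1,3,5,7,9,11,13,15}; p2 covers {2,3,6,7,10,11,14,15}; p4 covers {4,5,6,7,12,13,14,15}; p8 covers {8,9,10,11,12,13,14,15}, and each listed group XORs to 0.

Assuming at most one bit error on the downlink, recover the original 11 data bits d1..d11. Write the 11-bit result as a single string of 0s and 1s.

s1 (pos 1,3,5,7,9,11,13,15): 1⊕1⊕1⊕0⊕0⊕0⊕0⊕0 = 1
s2 (pos 2,3,6,7,10,11,14,15): 0⊕1⊕0⊕0⊕0⊕0⊕0⊕0 = 1
s4 (pos 4,5,6,7,12,13,14,15): 0⊕1⊕0⊕0⊕0⊕0⊕0⊕0 = 1
s8 (pos 8,9,10,11,12,13,14,15): 0⊕0⊕0⊕0⊕0⊕0⊕0⊕0 = 0
Syndrome s8…s1 = 0111 → error at position 7.
Flip position 7: 101010000000000 → 101010100000000
Read data bits from positions 3,5,6,7,9,10,11,12,13,14,15: 11010000000

11010000000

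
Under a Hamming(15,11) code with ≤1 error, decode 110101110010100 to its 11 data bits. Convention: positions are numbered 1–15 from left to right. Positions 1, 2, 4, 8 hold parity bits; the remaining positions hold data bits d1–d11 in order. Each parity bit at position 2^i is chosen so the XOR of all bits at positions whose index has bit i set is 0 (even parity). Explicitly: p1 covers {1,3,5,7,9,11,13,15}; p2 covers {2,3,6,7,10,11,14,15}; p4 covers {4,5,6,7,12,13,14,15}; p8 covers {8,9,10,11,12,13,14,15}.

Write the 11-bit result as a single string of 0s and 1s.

00110010100

s1 (pos 1,3,5,7,9,11,13,15): 1⊕0⊕0⊕1⊕0⊕1⊕1⊕0 = 0
s2 (pos 2,3,6,7,10,11,14,15): 1⊕0⊕1⊕1⊕0⊕1⊕0⊕0 = 0
s4 (pos 4,5,6,7,12,13,14,15): 1⊕0⊕1⊕1⊕0⊕1⊕0⊕0 = 0
s8 (pos 8,9,10,11,12,13,14,15): 1⊕0⊕0⊕1⊕0⊕1⊕0⊕0 = 1
Syndrome s8…s1 = 1000 → error at position 8.
Flip position 8: 110101110010100 → 110101100010100
Read data bits from positions 3,5,6,7,9,10,11,12,13,14,15: 00110010100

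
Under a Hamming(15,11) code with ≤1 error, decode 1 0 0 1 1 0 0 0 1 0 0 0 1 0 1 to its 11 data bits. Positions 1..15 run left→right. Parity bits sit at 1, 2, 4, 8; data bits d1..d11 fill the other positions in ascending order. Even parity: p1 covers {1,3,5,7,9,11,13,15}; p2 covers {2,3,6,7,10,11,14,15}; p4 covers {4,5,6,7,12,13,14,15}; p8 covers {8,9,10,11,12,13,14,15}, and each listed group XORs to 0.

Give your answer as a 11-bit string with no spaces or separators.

s1 (pos 1,3,5,7,9,11,13,15): 1⊕0⊕1⊕0⊕1⊕0⊕1⊕1 = 1
s2 (pos 2,3,6,7,10,11,14,15): 0⊕0⊕0⊕0⊕0⊕0⊕0⊕1 = 1
s4 (pos 4,5,6,7,12,13,14,15): 1⊕1⊕0⊕0⊕0⊕1⊕0⊕1 = 0
s8 (pos 8,9,10,11,12,13,14,15): 0⊕1⊕0⊕0⊕0⊕1⊕0⊕1 = 1
Syndrome s8…s1 = 1011 → error at position 11.
Flip position 11: 100110001000101 → 100110001010101
Read data bits from positions 3,5,6,7,9,10,11,12,13,14,15: 01001010101

01001010101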